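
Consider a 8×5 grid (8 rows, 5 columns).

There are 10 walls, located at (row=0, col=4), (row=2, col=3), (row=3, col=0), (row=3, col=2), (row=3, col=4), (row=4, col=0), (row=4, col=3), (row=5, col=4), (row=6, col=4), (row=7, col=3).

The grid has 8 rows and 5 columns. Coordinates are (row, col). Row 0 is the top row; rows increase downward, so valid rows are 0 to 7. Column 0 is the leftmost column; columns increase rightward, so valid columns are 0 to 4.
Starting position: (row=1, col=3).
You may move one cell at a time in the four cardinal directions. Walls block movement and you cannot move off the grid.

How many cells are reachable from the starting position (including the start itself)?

BFS flood-fill from (row=1, col=3):
  Distance 0: (row=1, col=3)
  Distance 1: (row=0, col=3), (row=1, col=2), (row=1, col=4)
  Distance 2: (row=0, col=2), (row=1, col=1), (row=2, col=2), (row=2, col=4)
  Distance 3: (row=0, col=1), (row=1, col=0), (row=2, col=1)
  Distance 4: (row=0, col=0), (row=2, col=0), (row=3, col=1)
  Distance 5: (row=4, col=1)
  Distance 6: (row=4, col=2), (row=5, col=1)
  Distance 7: (row=5, col=0), (row=5, col=2), (row=6, col=1)
  Distance 8: (row=5, col=3), (row=6, col=0), (row=6, col=2), (row=7, col=1)
  Distance 9: (row=6, col=3), (row=7, col=0), (row=7, col=2)
Total reachable: 27 (grid has 30 open cells total)

Answer: Reachable cells: 27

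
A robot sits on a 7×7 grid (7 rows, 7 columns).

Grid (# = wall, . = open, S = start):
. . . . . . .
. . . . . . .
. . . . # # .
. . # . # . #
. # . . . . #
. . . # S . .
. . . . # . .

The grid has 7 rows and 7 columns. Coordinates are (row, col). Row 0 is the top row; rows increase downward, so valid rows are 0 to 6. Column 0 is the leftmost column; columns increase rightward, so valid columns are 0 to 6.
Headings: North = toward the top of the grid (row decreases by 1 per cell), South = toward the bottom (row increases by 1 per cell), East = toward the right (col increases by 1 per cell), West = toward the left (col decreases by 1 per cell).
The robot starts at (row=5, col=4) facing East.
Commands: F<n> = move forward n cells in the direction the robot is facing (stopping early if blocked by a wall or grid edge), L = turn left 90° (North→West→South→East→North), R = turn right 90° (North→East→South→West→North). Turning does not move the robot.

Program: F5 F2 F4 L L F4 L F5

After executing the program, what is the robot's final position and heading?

Answer: Final position: (row=5, col=4), facing South

Derivation:
Start: (row=5, col=4), facing East
  F5: move forward 2/5 (blocked), now at (row=5, col=6)
  F2: move forward 0/2 (blocked), now at (row=5, col=6)
  F4: move forward 0/4 (blocked), now at (row=5, col=6)
  L: turn left, now facing North
  L: turn left, now facing West
  F4: move forward 2/4 (blocked), now at (row=5, col=4)
  L: turn left, now facing South
  F5: move forward 0/5 (blocked), now at (row=5, col=4)
Final: (row=5, col=4), facing South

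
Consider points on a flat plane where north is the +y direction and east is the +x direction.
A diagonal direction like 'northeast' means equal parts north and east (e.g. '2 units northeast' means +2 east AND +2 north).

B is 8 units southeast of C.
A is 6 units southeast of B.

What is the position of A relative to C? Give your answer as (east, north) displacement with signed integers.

Place C at the origin (east=0, north=0).
  B is 8 units southeast of C: delta (east=+8, north=-8); B at (east=8, north=-8).
  A is 6 units southeast of B: delta (east=+6, north=-6); A at (east=14, north=-14).
Therefore A relative to C: (east=14, north=-14).

Answer: A is at (east=14, north=-14) relative to C.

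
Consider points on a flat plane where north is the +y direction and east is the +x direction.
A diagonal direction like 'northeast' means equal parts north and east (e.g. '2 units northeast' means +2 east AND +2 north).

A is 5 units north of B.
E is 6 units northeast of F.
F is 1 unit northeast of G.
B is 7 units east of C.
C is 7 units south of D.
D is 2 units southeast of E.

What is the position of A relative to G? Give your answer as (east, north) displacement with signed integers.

Place G at the origin (east=0, north=0).
  F is 1 unit northeast of G: delta (east=+1, north=+1); F at (east=1, north=1).
  E is 6 units northeast of F: delta (east=+6, north=+6); E at (east=7, north=7).
  D is 2 units southeast of E: delta (east=+2, north=-2); D at (east=9, north=5).
  C is 7 units south of D: delta (east=+0, north=-7); C at (east=9, north=-2).
  B is 7 units east of C: delta (east=+7, north=+0); B at (east=16, north=-2).
  A is 5 units north of B: delta (east=+0, north=+5); A at (east=16, north=3).
Therefore A relative to G: (east=16, north=3).

Answer: A is at (east=16, north=3) relative to G.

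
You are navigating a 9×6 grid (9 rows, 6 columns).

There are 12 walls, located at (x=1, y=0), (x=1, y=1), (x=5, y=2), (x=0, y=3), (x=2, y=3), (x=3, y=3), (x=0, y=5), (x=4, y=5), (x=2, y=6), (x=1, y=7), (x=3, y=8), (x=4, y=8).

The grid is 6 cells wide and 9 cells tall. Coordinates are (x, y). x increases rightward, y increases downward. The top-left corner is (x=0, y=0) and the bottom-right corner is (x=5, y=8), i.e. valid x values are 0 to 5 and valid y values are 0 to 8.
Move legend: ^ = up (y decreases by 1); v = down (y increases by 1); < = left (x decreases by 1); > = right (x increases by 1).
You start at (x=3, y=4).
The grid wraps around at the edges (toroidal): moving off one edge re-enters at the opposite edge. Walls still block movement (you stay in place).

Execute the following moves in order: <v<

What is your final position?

Start: (x=3, y=4)
  < (left): (x=3, y=4) -> (x=2, y=4)
  v (down): (x=2, y=4) -> (x=2, y=5)
  < (left): (x=2, y=5) -> (x=1, y=5)
Final: (x=1, y=5)

Answer: Final position: (x=1, y=5)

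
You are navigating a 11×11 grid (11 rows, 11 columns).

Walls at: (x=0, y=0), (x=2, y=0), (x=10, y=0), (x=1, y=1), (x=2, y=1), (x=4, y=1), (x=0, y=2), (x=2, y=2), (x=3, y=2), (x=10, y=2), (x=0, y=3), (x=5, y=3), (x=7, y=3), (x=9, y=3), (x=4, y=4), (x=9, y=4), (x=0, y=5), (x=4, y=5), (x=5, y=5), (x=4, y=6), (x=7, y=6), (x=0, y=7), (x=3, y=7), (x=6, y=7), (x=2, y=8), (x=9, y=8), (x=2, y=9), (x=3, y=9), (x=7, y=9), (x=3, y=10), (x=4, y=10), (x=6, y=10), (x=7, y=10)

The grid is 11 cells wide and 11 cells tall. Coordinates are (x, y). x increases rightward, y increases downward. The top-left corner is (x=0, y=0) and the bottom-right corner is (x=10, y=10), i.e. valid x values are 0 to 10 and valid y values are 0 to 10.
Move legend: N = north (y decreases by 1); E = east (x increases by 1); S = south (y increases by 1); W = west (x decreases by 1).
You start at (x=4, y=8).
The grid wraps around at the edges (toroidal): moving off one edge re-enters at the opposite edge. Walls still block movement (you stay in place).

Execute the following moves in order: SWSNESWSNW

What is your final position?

Start: (x=4, y=8)
  S (south): (x=4, y=8) -> (x=4, y=9)
  W (west): blocked, stay at (x=4, y=9)
  S (south): blocked, stay at (x=4, y=9)
  N (north): (x=4, y=9) -> (x=4, y=8)
  E (east): (x=4, y=8) -> (x=5, y=8)
  S (south): (x=5, y=8) -> (x=5, y=9)
  W (west): (x=5, y=9) -> (x=4, y=9)
  S (south): blocked, stay at (x=4, y=9)
  N (north): (x=4, y=9) -> (x=4, y=8)
  W (west): (x=4, y=8) -> (x=3, y=8)
Final: (x=3, y=8)

Answer: Final position: (x=3, y=8)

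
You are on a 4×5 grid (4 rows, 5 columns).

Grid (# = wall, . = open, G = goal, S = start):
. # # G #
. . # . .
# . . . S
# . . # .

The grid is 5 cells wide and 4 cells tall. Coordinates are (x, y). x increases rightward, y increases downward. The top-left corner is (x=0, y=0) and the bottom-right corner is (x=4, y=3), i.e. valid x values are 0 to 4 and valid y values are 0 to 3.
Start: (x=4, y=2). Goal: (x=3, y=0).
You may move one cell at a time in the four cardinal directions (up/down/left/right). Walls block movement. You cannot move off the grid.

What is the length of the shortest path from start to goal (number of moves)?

BFS from (x=4, y=2) until reaching (x=3, y=0):
  Distance 0: (x=4, y=2)
  Distance 1: (x=4, y=1), (x=3, y=2), (x=4, y=3)
  Distance 2: (x=3, y=1), (x=2, y=2)
  Distance 3: (x=3, y=0), (x=1, y=2), (x=2, y=3)  <- goal reached here
One shortest path (3 moves): (x=4, y=2) -> (x=3, y=2) -> (x=3, y=1) -> (x=3, y=0)

Answer: Shortest path length: 3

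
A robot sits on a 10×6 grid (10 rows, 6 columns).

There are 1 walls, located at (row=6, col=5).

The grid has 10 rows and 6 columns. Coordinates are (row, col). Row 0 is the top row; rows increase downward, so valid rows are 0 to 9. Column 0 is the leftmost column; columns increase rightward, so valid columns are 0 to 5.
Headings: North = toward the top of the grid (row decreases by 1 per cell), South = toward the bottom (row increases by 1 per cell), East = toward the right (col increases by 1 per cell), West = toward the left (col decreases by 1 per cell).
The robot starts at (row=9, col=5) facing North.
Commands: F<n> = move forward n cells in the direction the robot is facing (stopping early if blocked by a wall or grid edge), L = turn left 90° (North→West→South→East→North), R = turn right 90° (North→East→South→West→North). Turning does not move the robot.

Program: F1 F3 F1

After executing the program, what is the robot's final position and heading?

Answer: Final position: (row=7, col=5), facing North

Derivation:
Start: (row=9, col=5), facing North
  F1: move forward 1, now at (row=8, col=5)
  F3: move forward 1/3 (blocked), now at (row=7, col=5)
  F1: move forward 0/1 (blocked), now at (row=7, col=5)
Final: (row=7, col=5), facing North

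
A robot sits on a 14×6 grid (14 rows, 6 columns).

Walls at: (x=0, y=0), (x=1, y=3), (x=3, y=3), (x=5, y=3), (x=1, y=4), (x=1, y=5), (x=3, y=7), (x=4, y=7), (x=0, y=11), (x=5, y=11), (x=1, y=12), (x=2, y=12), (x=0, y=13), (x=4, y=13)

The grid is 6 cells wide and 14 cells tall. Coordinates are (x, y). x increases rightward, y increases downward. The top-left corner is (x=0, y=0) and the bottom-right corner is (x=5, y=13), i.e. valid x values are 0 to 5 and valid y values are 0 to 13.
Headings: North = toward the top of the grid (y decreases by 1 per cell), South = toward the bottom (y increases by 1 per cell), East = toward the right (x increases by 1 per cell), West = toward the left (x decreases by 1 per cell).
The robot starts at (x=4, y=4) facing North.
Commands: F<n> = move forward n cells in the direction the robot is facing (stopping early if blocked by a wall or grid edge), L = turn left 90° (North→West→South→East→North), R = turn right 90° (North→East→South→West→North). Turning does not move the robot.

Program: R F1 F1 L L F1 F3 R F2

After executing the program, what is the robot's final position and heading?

Answer: Final position: (x=2, y=2), facing North

Derivation:
Start: (x=4, y=4), facing North
  R: turn right, now facing East
  F1: move forward 1, now at (x=5, y=4)
  F1: move forward 0/1 (blocked), now at (x=5, y=4)
  L: turn left, now facing North
  L: turn left, now facing West
  F1: move forward 1, now at (x=4, y=4)
  F3: move forward 2/3 (blocked), now at (x=2, y=4)
  R: turn right, now facing North
  F2: move forward 2, now at (x=2, y=2)
Final: (x=2, y=2), facing North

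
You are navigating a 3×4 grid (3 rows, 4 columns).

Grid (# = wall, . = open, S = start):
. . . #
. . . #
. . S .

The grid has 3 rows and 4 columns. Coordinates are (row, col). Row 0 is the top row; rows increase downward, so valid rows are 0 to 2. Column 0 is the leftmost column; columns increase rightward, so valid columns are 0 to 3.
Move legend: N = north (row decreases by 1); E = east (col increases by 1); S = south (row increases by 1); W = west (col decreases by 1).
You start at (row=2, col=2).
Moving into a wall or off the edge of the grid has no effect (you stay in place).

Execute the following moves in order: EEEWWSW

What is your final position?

Answer: Final position: (row=2, col=0)

Derivation:
Start: (row=2, col=2)
  E (east): (row=2, col=2) -> (row=2, col=3)
  E (east): blocked, stay at (row=2, col=3)
  E (east): blocked, stay at (row=2, col=3)
  W (west): (row=2, col=3) -> (row=2, col=2)
  W (west): (row=2, col=2) -> (row=2, col=1)
  S (south): blocked, stay at (row=2, col=1)
  W (west): (row=2, col=1) -> (row=2, col=0)
Final: (row=2, col=0)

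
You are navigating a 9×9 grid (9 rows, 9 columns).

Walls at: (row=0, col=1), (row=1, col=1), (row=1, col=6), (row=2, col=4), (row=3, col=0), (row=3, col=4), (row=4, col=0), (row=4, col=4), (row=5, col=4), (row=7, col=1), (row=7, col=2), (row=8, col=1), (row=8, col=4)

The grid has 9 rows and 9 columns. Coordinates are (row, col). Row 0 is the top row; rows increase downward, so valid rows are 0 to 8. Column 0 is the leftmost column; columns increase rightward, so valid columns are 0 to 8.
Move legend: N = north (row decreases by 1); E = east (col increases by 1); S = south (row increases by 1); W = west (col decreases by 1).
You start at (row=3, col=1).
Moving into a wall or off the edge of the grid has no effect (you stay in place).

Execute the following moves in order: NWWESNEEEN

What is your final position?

Start: (row=3, col=1)
  N (north): (row=3, col=1) -> (row=2, col=1)
  W (west): (row=2, col=1) -> (row=2, col=0)
  W (west): blocked, stay at (row=2, col=0)
  E (east): (row=2, col=0) -> (row=2, col=1)
  S (south): (row=2, col=1) -> (row=3, col=1)
  N (north): (row=3, col=1) -> (row=2, col=1)
  E (east): (row=2, col=1) -> (row=2, col=2)
  E (east): (row=2, col=2) -> (row=2, col=3)
  E (east): blocked, stay at (row=2, col=3)
  N (north): (row=2, col=3) -> (row=1, col=3)
Final: (row=1, col=3)

Answer: Final position: (row=1, col=3)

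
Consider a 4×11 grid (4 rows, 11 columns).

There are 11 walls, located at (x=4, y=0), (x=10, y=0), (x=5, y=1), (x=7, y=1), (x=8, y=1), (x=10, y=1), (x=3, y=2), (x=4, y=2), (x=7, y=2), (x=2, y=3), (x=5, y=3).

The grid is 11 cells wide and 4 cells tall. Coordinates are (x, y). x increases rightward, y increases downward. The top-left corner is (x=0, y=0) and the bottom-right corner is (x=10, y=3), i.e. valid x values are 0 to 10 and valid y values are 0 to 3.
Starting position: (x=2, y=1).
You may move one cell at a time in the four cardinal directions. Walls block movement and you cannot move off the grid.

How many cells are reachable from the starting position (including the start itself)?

BFS flood-fill from (x=2, y=1):
  Distance 0: (x=2, y=1)
  Distance 1: (x=2, y=0), (x=1, y=1), (x=3, y=1), (x=2, y=2)
  Distance 2: (x=1, y=0), (x=3, y=0), (x=0, y=1), (x=4, y=1), (x=1, y=2)
  Distance 3: (x=0, y=0), (x=0, y=2), (x=1, y=3)
  Distance 4: (x=0, y=3)
Total reachable: 14 (grid has 33 open cells total)

Answer: Reachable cells: 14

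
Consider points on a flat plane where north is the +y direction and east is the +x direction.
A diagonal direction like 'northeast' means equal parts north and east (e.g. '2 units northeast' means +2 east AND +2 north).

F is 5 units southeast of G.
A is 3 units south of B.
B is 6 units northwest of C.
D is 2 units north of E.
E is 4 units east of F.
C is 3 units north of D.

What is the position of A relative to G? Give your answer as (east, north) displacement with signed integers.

Place G at the origin (east=0, north=0).
  F is 5 units southeast of G: delta (east=+5, north=-5); F at (east=5, north=-5).
  E is 4 units east of F: delta (east=+4, north=+0); E at (east=9, north=-5).
  D is 2 units north of E: delta (east=+0, north=+2); D at (east=9, north=-3).
  C is 3 units north of D: delta (east=+0, north=+3); C at (east=9, north=0).
  B is 6 units northwest of C: delta (east=-6, north=+6); B at (east=3, north=6).
  A is 3 units south of B: delta (east=+0, north=-3); A at (east=3, north=3).
Therefore A relative to G: (east=3, north=3).

Answer: A is at (east=3, north=3) relative to G.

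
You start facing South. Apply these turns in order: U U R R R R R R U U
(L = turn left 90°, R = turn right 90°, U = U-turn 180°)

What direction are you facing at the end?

Start: South
  U (U-turn (180°)) -> North
  U (U-turn (180°)) -> South
  R (right (90° clockwise)) -> West
  R (right (90° clockwise)) -> North
  R (right (90° clockwise)) -> East
  R (right (90° clockwise)) -> South
  R (right (90° clockwise)) -> West
  R (right (90° clockwise)) -> North
  U (U-turn (180°)) -> South
  U (U-turn (180°)) -> North
Final: North

Answer: Final heading: North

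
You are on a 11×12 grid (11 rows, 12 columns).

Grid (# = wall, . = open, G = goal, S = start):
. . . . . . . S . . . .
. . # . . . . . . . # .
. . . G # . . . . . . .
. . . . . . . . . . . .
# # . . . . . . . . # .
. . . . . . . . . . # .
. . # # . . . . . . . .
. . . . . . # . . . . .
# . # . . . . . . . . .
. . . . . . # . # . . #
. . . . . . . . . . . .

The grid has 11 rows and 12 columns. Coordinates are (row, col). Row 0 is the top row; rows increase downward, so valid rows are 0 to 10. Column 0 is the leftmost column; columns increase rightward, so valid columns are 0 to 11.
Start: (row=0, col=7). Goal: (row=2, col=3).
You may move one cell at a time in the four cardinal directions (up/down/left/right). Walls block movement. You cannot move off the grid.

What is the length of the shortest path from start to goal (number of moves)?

Answer: Shortest path length: 6

Derivation:
BFS from (row=0, col=7) until reaching (row=2, col=3):
  Distance 0: (row=0, col=7)
  Distance 1: (row=0, col=6), (row=0, col=8), (row=1, col=7)
  Distance 2: (row=0, col=5), (row=0, col=9), (row=1, col=6), (row=1, col=8), (row=2, col=7)
  Distance 3: (row=0, col=4), (row=0, col=10), (row=1, col=5), (row=1, col=9), (row=2, col=6), (row=2, col=8), (row=3, col=7)
  Distance 4: (row=0, col=3), (row=0, col=11), (row=1, col=4), (row=2, col=5), (row=2, col=9), (row=3, col=6), (row=3, col=8), (row=4, col=7)
  Distance 5: (row=0, col=2), (row=1, col=3), (row=1, col=11), (row=2, col=10), (row=3, col=5), (row=3, col=9), (row=4, col=6), (row=4, col=8), (row=5, col=7)
  Distance 6: (row=0, col=1), (row=2, col=3), (row=2, col=11), (row=3, col=4), (row=3, col=10), (row=4, col=5), (row=4, col=9), (row=5, col=6), (row=5, col=8), (row=6, col=7)  <- goal reached here
One shortest path (6 moves): (row=0, col=7) -> (row=0, col=6) -> (row=0, col=5) -> (row=0, col=4) -> (row=0, col=3) -> (row=1, col=3) -> (row=2, col=3)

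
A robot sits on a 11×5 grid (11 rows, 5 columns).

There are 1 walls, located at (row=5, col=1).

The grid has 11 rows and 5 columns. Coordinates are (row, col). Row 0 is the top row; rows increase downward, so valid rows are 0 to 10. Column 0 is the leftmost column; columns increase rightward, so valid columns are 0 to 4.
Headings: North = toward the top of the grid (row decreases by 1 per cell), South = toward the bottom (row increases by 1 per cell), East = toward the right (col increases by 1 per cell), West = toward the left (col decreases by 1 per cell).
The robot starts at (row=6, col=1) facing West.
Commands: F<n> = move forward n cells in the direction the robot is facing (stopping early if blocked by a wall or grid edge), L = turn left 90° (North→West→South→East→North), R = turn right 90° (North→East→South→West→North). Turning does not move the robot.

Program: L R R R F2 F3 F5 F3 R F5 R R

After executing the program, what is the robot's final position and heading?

Answer: Final position: (row=10, col=4), facing North

Derivation:
Start: (row=6, col=1), facing West
  L: turn left, now facing South
  R: turn right, now facing West
  R: turn right, now facing North
  R: turn right, now facing East
  F2: move forward 2, now at (row=6, col=3)
  F3: move forward 1/3 (blocked), now at (row=6, col=4)
  F5: move forward 0/5 (blocked), now at (row=6, col=4)
  F3: move forward 0/3 (blocked), now at (row=6, col=4)
  R: turn right, now facing South
  F5: move forward 4/5 (blocked), now at (row=10, col=4)
  R: turn right, now facing West
  R: turn right, now facing North
Final: (row=10, col=4), facing North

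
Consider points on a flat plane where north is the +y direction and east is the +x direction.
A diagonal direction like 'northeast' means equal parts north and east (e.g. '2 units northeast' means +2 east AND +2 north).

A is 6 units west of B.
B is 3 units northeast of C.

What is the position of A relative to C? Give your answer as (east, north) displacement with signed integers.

Answer: A is at (east=-3, north=3) relative to C.

Derivation:
Place C at the origin (east=0, north=0).
  B is 3 units northeast of C: delta (east=+3, north=+3); B at (east=3, north=3).
  A is 6 units west of B: delta (east=-6, north=+0); A at (east=-3, north=3).
Therefore A relative to C: (east=-3, north=3).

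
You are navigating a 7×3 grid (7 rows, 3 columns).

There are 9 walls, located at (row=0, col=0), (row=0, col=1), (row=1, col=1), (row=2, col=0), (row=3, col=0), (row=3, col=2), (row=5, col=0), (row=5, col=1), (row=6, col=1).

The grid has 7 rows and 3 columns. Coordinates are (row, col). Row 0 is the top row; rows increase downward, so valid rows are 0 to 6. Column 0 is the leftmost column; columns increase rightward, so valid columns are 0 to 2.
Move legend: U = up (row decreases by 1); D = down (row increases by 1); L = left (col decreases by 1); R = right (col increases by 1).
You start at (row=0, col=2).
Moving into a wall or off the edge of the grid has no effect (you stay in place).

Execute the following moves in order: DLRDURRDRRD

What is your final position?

Answer: Final position: (row=2, col=2)

Derivation:
Start: (row=0, col=2)
  D (down): (row=0, col=2) -> (row=1, col=2)
  L (left): blocked, stay at (row=1, col=2)
  R (right): blocked, stay at (row=1, col=2)
  D (down): (row=1, col=2) -> (row=2, col=2)
  U (up): (row=2, col=2) -> (row=1, col=2)
  R (right): blocked, stay at (row=1, col=2)
  R (right): blocked, stay at (row=1, col=2)
  D (down): (row=1, col=2) -> (row=2, col=2)
  R (right): blocked, stay at (row=2, col=2)
  R (right): blocked, stay at (row=2, col=2)
  D (down): blocked, stay at (row=2, col=2)
Final: (row=2, col=2)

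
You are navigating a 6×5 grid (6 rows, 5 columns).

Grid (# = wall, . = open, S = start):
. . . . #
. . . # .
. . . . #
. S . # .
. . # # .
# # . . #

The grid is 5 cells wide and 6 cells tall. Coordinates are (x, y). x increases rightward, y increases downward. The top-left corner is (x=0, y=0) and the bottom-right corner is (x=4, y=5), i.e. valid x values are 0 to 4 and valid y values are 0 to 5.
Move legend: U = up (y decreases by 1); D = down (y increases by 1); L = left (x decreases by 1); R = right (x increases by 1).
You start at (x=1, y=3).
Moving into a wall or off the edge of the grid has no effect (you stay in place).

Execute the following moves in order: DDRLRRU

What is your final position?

Answer: Final position: (x=1, y=3)

Derivation:
Start: (x=1, y=3)
  D (down): (x=1, y=3) -> (x=1, y=4)
  D (down): blocked, stay at (x=1, y=4)
  R (right): blocked, stay at (x=1, y=4)
  L (left): (x=1, y=4) -> (x=0, y=4)
  R (right): (x=0, y=4) -> (x=1, y=4)
  R (right): blocked, stay at (x=1, y=4)
  U (up): (x=1, y=4) -> (x=1, y=3)
Final: (x=1, y=3)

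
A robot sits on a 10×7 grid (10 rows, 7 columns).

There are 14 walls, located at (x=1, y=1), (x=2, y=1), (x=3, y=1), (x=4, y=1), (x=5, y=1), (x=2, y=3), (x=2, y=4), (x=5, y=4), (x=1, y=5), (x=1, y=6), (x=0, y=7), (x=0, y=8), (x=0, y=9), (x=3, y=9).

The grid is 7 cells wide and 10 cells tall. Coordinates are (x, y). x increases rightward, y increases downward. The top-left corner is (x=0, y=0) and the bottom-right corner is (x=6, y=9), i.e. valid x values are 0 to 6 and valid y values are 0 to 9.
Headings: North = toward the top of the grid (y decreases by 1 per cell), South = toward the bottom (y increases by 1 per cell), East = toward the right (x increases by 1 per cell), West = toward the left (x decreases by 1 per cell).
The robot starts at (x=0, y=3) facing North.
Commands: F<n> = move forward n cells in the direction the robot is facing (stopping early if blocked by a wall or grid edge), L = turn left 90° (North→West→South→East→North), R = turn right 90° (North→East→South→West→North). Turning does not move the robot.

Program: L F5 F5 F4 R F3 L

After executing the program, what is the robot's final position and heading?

Start: (x=0, y=3), facing North
  L: turn left, now facing West
  F5: move forward 0/5 (blocked), now at (x=0, y=3)
  F5: move forward 0/5 (blocked), now at (x=0, y=3)
  F4: move forward 0/4 (blocked), now at (x=0, y=3)
  R: turn right, now facing North
  F3: move forward 3, now at (x=0, y=0)
  L: turn left, now facing West
Final: (x=0, y=0), facing West

Answer: Final position: (x=0, y=0), facing West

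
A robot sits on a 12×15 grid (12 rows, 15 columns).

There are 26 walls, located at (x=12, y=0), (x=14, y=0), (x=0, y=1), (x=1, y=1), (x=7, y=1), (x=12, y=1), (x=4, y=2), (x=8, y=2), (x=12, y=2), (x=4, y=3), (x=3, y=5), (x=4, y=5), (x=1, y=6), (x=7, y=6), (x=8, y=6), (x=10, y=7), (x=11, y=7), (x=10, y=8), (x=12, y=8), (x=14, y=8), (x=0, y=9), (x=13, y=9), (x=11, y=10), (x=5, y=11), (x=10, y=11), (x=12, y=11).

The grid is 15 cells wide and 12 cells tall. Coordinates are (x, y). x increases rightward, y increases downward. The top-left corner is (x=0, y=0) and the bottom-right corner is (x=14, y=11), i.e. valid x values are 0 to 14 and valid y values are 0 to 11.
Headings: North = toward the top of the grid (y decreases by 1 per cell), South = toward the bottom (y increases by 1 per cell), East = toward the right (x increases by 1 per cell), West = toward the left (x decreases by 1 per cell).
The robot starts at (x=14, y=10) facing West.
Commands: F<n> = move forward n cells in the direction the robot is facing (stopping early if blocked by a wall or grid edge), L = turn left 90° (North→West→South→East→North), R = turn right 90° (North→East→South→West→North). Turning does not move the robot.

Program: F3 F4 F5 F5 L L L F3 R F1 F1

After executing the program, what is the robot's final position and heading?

Answer: Final position: (x=12, y=9), facing East

Derivation:
Start: (x=14, y=10), facing West
  F3: move forward 2/3 (blocked), now at (x=12, y=10)
  F4: move forward 0/4 (blocked), now at (x=12, y=10)
  F5: move forward 0/5 (blocked), now at (x=12, y=10)
  F5: move forward 0/5 (blocked), now at (x=12, y=10)
  L: turn left, now facing South
  L: turn left, now facing East
  L: turn left, now facing North
  F3: move forward 1/3 (blocked), now at (x=12, y=9)
  R: turn right, now facing East
  F1: move forward 0/1 (blocked), now at (x=12, y=9)
  F1: move forward 0/1 (blocked), now at (x=12, y=9)
Final: (x=12, y=9), facing East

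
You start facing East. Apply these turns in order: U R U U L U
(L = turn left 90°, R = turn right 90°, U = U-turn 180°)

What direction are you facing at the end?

Answer: Final heading: East

Derivation:
Start: East
  U (U-turn (180°)) -> West
  R (right (90° clockwise)) -> North
  U (U-turn (180°)) -> South
  U (U-turn (180°)) -> North
  L (left (90° counter-clockwise)) -> West
  U (U-turn (180°)) -> East
Final: East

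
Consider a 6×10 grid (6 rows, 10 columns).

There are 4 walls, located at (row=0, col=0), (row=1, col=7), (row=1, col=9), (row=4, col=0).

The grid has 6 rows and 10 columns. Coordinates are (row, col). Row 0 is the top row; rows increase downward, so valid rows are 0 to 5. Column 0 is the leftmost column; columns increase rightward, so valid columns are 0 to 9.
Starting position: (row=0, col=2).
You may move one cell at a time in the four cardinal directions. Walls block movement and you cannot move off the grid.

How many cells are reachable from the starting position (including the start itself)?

BFS flood-fill from (row=0, col=2):
  Distance 0: (row=0, col=2)
  Distance 1: (row=0, col=1), (row=0, col=3), (row=1, col=2)
  Distance 2: (row=0, col=4), (row=1, col=1), (row=1, col=3), (row=2, col=2)
  Distance 3: (row=0, col=5), (row=1, col=0), (row=1, col=4), (row=2, col=1), (row=2, col=3), (row=3, col=2)
  Distance 4: (row=0, col=6), (row=1, col=5), (row=2, col=0), (row=2, col=4), (row=3, col=1), (row=3, col=3), (row=4, col=2)
  Distance 5: (row=0, col=7), (row=1, col=6), (row=2, col=5), (row=3, col=0), (row=3, col=4), (row=4, col=1), (row=4, col=3), (row=5, col=2)
  Distance 6: (row=0, col=8), (row=2, col=6), (row=3, col=5), (row=4, col=4), (row=5, col=1), (row=5, col=3)
  Distance 7: (row=0, col=9), (row=1, col=8), (row=2, col=7), (row=3, col=6), (row=4, col=5), (row=5, col=0), (row=5, col=4)
  Distance 8: (row=2, col=8), (row=3, col=7), (row=4, col=6), (row=5, col=5)
  Distance 9: (row=2, col=9), (row=3, col=8), (row=4, col=7), (row=5, col=6)
  Distance 10: (row=3, col=9), (row=4, col=8), (row=5, col=7)
  Distance 11: (row=4, col=9), (row=5, col=8)
  Distance 12: (row=5, col=9)
Total reachable: 56 (grid has 56 open cells total)

Answer: Reachable cells: 56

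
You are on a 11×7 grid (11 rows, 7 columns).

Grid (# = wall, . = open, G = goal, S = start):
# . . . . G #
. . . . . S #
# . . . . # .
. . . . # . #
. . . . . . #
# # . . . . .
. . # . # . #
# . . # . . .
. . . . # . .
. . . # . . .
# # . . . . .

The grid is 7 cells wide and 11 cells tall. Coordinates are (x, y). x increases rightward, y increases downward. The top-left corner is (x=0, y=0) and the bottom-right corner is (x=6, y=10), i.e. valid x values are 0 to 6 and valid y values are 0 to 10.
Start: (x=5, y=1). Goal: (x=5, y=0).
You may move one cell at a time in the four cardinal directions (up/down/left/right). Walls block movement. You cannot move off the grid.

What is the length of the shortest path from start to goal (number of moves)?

Answer: Shortest path length: 1

Derivation:
BFS from (x=5, y=1) until reaching (x=5, y=0):
  Distance 0: (x=5, y=1)
  Distance 1: (x=5, y=0), (x=4, y=1)  <- goal reached here
One shortest path (1 moves): (x=5, y=1) -> (x=5, y=0)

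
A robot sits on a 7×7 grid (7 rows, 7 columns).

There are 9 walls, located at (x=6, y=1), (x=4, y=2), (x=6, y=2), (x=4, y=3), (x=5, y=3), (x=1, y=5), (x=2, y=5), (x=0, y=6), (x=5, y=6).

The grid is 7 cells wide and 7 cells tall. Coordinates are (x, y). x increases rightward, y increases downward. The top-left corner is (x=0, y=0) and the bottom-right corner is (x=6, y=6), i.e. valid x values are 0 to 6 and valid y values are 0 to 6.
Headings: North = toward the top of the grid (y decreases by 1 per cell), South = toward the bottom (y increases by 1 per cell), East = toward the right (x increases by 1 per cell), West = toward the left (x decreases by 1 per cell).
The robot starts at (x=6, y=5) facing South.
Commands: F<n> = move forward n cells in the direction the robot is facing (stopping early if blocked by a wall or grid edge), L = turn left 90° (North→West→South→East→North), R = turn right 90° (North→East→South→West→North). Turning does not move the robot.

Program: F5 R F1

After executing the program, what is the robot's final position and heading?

Start: (x=6, y=5), facing South
  F5: move forward 1/5 (blocked), now at (x=6, y=6)
  R: turn right, now facing West
  F1: move forward 0/1 (blocked), now at (x=6, y=6)
Final: (x=6, y=6), facing West

Answer: Final position: (x=6, y=6), facing West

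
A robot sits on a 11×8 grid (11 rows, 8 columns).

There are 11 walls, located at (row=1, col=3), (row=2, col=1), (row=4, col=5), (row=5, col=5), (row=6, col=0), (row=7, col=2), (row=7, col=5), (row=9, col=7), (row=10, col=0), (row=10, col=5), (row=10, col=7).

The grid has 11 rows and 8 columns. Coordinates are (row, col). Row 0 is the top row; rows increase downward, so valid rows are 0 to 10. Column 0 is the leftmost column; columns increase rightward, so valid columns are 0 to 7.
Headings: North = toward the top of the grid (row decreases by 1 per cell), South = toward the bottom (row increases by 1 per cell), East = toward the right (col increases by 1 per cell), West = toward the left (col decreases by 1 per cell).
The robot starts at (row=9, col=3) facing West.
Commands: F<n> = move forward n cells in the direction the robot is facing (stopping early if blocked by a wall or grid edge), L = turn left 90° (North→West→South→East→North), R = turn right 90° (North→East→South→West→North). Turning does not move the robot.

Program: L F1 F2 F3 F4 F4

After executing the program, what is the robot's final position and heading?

Answer: Final position: (row=10, col=3), facing South

Derivation:
Start: (row=9, col=3), facing West
  L: turn left, now facing South
  F1: move forward 1, now at (row=10, col=3)
  F2: move forward 0/2 (blocked), now at (row=10, col=3)
  F3: move forward 0/3 (blocked), now at (row=10, col=3)
  F4: move forward 0/4 (blocked), now at (row=10, col=3)
  F4: move forward 0/4 (blocked), now at (row=10, col=3)
Final: (row=10, col=3), facing South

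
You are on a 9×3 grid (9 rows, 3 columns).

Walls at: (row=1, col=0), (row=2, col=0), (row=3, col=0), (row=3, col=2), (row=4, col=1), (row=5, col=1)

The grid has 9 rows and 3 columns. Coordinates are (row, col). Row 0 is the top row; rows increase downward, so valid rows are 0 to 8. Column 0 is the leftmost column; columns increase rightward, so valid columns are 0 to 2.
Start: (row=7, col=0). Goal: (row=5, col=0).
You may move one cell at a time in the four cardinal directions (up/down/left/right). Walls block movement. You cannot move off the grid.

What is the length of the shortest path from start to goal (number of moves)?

BFS from (row=7, col=0) until reaching (row=5, col=0):
  Distance 0: (row=7, col=0)
  Distance 1: (row=6, col=0), (row=7, col=1), (row=8, col=0)
  Distance 2: (row=5, col=0), (row=6, col=1), (row=7, col=2), (row=8, col=1)  <- goal reached here
One shortest path (2 moves): (row=7, col=0) -> (row=6, col=0) -> (row=5, col=0)

Answer: Shortest path length: 2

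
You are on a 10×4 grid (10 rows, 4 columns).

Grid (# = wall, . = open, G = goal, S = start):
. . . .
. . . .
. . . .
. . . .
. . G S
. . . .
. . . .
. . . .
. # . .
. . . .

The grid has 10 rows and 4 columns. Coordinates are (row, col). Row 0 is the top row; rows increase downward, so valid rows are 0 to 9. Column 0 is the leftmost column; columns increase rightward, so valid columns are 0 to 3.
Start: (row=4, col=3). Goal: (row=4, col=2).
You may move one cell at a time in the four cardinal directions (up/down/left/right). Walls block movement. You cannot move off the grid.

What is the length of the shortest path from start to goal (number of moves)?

BFS from (row=4, col=3) until reaching (row=4, col=2):
  Distance 0: (row=4, col=3)
  Distance 1: (row=3, col=3), (row=4, col=2), (row=5, col=3)  <- goal reached here
One shortest path (1 moves): (row=4, col=3) -> (row=4, col=2)

Answer: Shortest path length: 1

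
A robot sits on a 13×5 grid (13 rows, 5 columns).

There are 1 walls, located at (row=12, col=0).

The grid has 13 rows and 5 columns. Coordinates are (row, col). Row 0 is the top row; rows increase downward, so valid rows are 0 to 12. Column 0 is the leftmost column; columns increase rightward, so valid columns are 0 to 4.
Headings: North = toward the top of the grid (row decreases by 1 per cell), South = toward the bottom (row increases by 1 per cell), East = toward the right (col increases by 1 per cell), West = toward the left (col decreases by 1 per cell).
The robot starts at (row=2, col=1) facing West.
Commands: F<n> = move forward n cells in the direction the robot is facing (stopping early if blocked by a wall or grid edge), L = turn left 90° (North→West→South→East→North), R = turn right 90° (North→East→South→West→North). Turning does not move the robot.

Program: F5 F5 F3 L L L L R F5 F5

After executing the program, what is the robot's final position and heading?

Start: (row=2, col=1), facing West
  F5: move forward 1/5 (blocked), now at (row=2, col=0)
  F5: move forward 0/5 (blocked), now at (row=2, col=0)
  F3: move forward 0/3 (blocked), now at (row=2, col=0)
  L: turn left, now facing South
  L: turn left, now facing East
  L: turn left, now facing North
  L: turn left, now facing West
  R: turn right, now facing North
  F5: move forward 2/5 (blocked), now at (row=0, col=0)
  F5: move forward 0/5 (blocked), now at (row=0, col=0)
Final: (row=0, col=0), facing North

Answer: Final position: (row=0, col=0), facing North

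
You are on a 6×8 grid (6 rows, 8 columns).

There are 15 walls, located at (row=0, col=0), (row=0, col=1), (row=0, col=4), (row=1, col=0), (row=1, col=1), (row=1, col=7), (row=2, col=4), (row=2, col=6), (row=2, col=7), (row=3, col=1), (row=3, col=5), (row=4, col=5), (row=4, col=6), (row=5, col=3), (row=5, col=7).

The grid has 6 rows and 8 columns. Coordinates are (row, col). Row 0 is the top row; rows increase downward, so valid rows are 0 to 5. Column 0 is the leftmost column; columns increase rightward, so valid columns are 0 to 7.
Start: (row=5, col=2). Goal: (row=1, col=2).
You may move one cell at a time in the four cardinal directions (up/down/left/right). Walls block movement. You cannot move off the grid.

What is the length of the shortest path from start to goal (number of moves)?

BFS from (row=5, col=2) until reaching (row=1, col=2):
  Distance 0: (row=5, col=2)
  Distance 1: (row=4, col=2), (row=5, col=1)
  Distance 2: (row=3, col=2), (row=4, col=1), (row=4, col=3), (row=5, col=0)
  Distance 3: (row=2, col=2), (row=3, col=3), (row=4, col=0), (row=4, col=4)
  Distance 4: (row=1, col=2), (row=2, col=1), (row=2, col=3), (row=3, col=0), (row=3, col=4), (row=5, col=4)  <- goal reached here
One shortest path (4 moves): (row=5, col=2) -> (row=4, col=2) -> (row=3, col=2) -> (row=2, col=2) -> (row=1, col=2)

Answer: Shortest path length: 4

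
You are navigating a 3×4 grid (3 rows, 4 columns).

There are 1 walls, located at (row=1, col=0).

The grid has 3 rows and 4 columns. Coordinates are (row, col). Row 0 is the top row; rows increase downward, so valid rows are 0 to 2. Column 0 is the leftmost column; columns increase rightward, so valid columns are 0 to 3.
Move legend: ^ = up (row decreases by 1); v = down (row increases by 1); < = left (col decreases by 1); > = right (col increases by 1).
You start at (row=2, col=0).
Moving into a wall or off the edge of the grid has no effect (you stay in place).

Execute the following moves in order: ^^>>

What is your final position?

Start: (row=2, col=0)
  ^ (up): blocked, stay at (row=2, col=0)
  ^ (up): blocked, stay at (row=2, col=0)
  > (right): (row=2, col=0) -> (row=2, col=1)
  > (right): (row=2, col=1) -> (row=2, col=2)
Final: (row=2, col=2)

Answer: Final position: (row=2, col=2)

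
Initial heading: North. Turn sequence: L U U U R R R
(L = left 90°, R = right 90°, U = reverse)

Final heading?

Start: North
  L (left (90° counter-clockwise)) -> West
  U (U-turn (180°)) -> East
  U (U-turn (180°)) -> West
  U (U-turn (180°)) -> East
  R (right (90° clockwise)) -> South
  R (right (90° clockwise)) -> West
  R (right (90° clockwise)) -> North
Final: North

Answer: Final heading: North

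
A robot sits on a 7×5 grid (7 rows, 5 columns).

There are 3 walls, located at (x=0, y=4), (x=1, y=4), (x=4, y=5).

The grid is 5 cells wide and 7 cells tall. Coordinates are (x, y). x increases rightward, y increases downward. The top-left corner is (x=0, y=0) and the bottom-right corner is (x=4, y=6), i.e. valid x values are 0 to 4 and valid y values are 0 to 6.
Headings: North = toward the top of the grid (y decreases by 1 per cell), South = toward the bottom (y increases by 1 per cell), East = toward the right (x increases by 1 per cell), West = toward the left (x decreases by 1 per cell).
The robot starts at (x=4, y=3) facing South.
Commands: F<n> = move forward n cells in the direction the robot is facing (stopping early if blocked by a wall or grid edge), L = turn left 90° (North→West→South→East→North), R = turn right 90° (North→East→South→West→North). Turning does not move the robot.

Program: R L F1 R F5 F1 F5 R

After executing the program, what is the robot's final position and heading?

Answer: Final position: (x=2, y=4), facing North

Derivation:
Start: (x=4, y=3), facing South
  R: turn right, now facing West
  L: turn left, now facing South
  F1: move forward 1, now at (x=4, y=4)
  R: turn right, now facing West
  F5: move forward 2/5 (blocked), now at (x=2, y=4)
  F1: move forward 0/1 (blocked), now at (x=2, y=4)
  F5: move forward 0/5 (blocked), now at (x=2, y=4)
  R: turn right, now facing North
Final: (x=2, y=4), facing North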